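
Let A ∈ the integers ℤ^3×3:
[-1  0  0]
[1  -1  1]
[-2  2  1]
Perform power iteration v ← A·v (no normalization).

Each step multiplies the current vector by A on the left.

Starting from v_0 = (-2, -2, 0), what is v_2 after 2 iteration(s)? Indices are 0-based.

v_0 = (-2, -2, 0).
v_1 = A·v_0 = (2, 0, 0).
v_2 = A·v_1 = (-2, 2, -4).

v_2 = (-2, 2, -4)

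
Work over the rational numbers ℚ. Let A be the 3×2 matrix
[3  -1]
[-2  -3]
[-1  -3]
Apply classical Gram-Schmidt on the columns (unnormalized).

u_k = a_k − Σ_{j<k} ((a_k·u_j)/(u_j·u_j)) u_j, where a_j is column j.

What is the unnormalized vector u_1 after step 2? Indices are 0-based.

u_1 = (-16/7, -15/7, -18/7)

Step 1: u_0 = a_0 = (3, -2, -1).
Step 2: u_1 = a_1 − (3/7)·u_0 = (-16/7, -15/7, -18/7).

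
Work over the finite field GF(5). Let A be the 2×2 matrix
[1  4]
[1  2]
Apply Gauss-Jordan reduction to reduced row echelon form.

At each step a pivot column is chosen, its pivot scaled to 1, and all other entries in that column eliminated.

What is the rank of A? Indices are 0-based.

rank = 2

step 1: normalize row 0 (÷1) = (1, 4)
  row 1: subtract 1×row0 = (0, 3)
step 2: normalize row 1 (÷3) = (0, 1)
  row 0: subtract 4×row1 = (1, 0)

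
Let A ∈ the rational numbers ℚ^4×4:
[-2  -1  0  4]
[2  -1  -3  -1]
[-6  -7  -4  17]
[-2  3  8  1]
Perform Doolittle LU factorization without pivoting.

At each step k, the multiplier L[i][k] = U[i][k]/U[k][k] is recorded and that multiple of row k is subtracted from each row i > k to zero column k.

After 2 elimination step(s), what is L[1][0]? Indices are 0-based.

[col 0] pivot -2
  R1 -= -1*R0 → (0, -2, -3, 3)  (L[1][0] := -1)
  R2 -= 3*R0 → (0, -4, -4, 5)  (L[2][0] := 3)
  R3 -= 1*R0 → (0, 4, 8, -3)  (L[3][0] := 1)
[col 1] pivot -2
  R2 -= 2*R1 → (0, 0, 2, -1)  (L[2][1] := 2)
  R3 -= -2*R1 → (0, 0, 2, 3)  (L[3][1] := -2)

L[1][0] = -1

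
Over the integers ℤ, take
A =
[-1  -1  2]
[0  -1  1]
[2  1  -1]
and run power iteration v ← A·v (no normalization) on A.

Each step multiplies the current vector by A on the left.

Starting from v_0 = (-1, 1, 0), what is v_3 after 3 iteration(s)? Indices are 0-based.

v_3 = (1, 0, -2)

v_0 = (-1, 1, 0).
v_1 = A·v_0 = (0, -1, -1).
v_2 = A·v_1 = (-1, 0, 0).
v_3 = A·v_2 = (1, 0, -2).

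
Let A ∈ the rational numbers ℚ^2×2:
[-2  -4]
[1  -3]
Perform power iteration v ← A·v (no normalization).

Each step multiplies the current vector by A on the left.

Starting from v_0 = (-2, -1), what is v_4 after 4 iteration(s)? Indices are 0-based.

v_4 = (100, 125)

v_0 = (-2, -1).
v_1 = A·v_0 = (8, 1).
v_2 = A·v_1 = (-20, 5).
v_3 = A·v_2 = (20, -35).
v_4 = A·v_3 = (100, 125).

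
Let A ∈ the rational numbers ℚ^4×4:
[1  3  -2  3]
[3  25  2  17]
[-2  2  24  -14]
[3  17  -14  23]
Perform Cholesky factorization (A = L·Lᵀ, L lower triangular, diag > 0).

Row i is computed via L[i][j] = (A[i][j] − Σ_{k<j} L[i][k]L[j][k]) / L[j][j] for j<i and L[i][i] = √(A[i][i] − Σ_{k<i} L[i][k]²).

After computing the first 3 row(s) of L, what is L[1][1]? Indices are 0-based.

Step 1: L[0][0] = √(1) = 1.
  L[1][0] = (3) / L[0][0] = 3.
Step 2: L[1][1] = √(16) = 4.
  L[2][0] = (-2) / L[0][0] = -2.
  L[2][1] = (8) / L[1][1] = 2.
Step 3: L[2][2] = √(16) = 4.

L[1][1] = 4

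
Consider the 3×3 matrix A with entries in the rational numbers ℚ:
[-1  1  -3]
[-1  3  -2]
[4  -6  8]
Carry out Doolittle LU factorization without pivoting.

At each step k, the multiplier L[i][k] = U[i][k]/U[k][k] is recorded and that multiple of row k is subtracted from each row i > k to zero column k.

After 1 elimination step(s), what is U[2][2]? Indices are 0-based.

U[2][2] = -4

k=0: U[0][0]=-1
  eliminate (1,0): mult=1, new row 1: (0, 2, 1); set L[1][0]=1
  eliminate (2,0): mult=-4, new row 2: (0, -2, -4); set L[2][0]=-4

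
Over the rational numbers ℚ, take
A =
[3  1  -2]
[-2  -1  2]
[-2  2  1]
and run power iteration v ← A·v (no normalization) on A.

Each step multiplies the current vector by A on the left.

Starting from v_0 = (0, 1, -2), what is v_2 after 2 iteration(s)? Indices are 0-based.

v_2 = (10, -5, -20)

v_0 = (0, 1, -2).
v_1 = A·v_0 = (5, -5, 0).
v_2 = A·v_1 = (10, -5, -20).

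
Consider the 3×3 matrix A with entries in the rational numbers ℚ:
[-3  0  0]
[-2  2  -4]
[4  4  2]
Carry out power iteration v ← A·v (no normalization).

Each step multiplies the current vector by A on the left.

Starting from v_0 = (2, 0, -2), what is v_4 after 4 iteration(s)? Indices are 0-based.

v_0 = (2, 0, -2).
v_1 = A·v_0 = (-6, 4, 4).
v_2 = A·v_1 = (18, 4, 0).
v_3 = A·v_2 = (-54, -28, 88).
v_4 = A·v_3 = (162, -300, -152).

v_4 = (162, -300, -152)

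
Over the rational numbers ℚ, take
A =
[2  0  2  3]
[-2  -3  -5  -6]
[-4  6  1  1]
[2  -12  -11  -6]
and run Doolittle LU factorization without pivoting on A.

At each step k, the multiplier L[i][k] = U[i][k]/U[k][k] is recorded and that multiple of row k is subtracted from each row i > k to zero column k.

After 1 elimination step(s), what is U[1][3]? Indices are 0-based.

Step 1: pivot at (0,0) is 2.
  row1 ← row1 − (-1)·row0  ⇒  L[1][0]=-1, U row1=(0, -3, -3, -3)
  row2 ← row2 − (-2)·row0  ⇒  L[2][0]=-2, U row2=(0, 6, 5, 7)
  row3 ← row3 − (1)·row0  ⇒  L[3][0]=1, U row3=(0, -12, -13, -9)

U[1][3] = -3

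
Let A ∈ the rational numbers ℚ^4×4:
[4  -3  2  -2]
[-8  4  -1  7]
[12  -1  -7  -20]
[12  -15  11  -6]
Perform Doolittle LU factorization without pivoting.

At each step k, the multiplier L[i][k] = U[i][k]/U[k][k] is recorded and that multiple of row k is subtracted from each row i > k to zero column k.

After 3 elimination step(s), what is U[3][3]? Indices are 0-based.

k=0: U[0][0]=4
  eliminate (1,0): mult=-2, new row 1: (0, -2, 3, 3); set L[1][0]=-2
  eliminate (2,0): mult=3, new row 2: (0, 8, -13, -14); set L[2][0]=3
  eliminate (3,0): mult=3, new row 3: (0, -6, 5, 0); set L[3][0]=3
k=1: U[1][1]=-2
  eliminate (2,1): mult=-4, new row 2: (0, 0, -1, -2); set L[2][1]=-4
  eliminate (3,1): mult=3, new row 3: (0, 0, -4, -9); set L[3][1]=3
k=2: U[2][2]=-1
  eliminate (3,2): mult=4, new row 3: (0, 0, 0, -1); set L[3][2]=4

U[3][3] = -1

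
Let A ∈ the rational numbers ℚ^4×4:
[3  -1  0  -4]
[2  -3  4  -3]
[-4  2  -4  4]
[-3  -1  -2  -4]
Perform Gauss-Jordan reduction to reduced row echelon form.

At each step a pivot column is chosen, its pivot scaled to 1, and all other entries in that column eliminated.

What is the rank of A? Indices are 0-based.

step 1: normalize row 0 (÷3) = (1, -1/3, 0, -4/3)
  row 1: subtract 2×row0 = (0, -7/3, 4, -1/3)
  row 2: subtract -4×row0 = (0, 2/3, -4, -4/3)
  row 3: subtract -3×row0 = (0, -2, -2, -8)
step 2: normalize row 1 (÷-7/3) = (0, 1, -12/7, 1/7)
  row 0: subtract -1/3×row1 = (1, 0, -4/7, -9/7)
  row 2: subtract 2/3×row1 = (0, 0, -20/7, -10/7)
  row 3: subtract -2×row1 = (0, 0, -38/7, -54/7)
step 3: normalize row 2 (÷-20/7) = (0, 0, 1, 1/2)
  row 0: subtract -4/7×row2 = (1, 0, 0, -1)
  row 1: subtract -12/7×row2 = (0, 1, 0, 1)
  row 3: subtract -38/7×row2 = (0, 0, 0, -5)
step 4: normalize row 3 (÷-5) = (0, 0, 0, 1)
  row 0: subtract -1×row3 = (1, 0, 0, 0)
  row 1: subtract 1×row3 = (0, 1, 0, 0)
  row 2: subtract 1/2×row3 = (0, 0, 1, 0)

rank = 4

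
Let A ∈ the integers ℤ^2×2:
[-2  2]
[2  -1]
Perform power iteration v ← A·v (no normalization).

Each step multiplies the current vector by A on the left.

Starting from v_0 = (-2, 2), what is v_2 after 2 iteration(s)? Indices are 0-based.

v_2 = (-28, 22)

v_0 = (-2, 2).
v_1 = A·v_0 = (8, -6).
v_2 = A·v_1 = (-28, 22).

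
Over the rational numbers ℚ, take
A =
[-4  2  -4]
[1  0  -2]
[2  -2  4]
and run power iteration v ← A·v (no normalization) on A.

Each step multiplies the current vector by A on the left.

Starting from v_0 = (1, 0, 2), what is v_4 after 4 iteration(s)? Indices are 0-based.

v_0 = (1, 0, 2).
v_1 = A·v_0 = (-12, -3, 10).
v_2 = A·v_1 = (2, -32, 22).
v_3 = A·v_2 = (-160, -42, 156).
v_4 = A·v_3 = (-68, -472, 388).

v_4 = (-68, -472, 388)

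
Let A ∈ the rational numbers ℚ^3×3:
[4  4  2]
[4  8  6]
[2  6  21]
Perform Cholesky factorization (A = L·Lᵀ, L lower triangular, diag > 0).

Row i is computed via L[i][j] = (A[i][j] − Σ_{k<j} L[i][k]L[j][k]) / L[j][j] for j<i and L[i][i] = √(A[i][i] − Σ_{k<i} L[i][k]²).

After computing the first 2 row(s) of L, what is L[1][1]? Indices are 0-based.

L[1][1] = 2

Step 1: L[0][0] = √(4) = 2.
  L[1][0] = (4) / L[0][0] = 2.
Step 2: L[1][1] = √(4) = 2.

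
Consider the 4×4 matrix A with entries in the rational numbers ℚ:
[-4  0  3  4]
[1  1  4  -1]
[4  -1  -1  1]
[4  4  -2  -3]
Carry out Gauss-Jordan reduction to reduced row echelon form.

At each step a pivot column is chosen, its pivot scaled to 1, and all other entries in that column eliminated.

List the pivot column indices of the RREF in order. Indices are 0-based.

step 1: normalize row 0 (÷-4) = (1, 0, -3/4, -1)
  row 1: subtract 1×row0 = (0, 1, 19/4, 0)
  row 2: subtract 4×row0 = (0, -1, 2, 5)
  row 3: subtract 4×row0 = (0, 4, 1, 1)
step 2: normalize row 1 (÷1) = (0, 1, 19/4, 0)
  row 2: subtract -1×row1 = (0, 0, 27/4, 5)
  row 3: subtract 4×row1 = (0, 0, -18, 1)
step 3: normalize row 2 (÷27/4) = (0, 0, 1, 20/27)
  row 0: subtract -3/4×row2 = (1, 0, 0, -4/9)
  row 1: subtract 19/4×row2 = (0, 1, 0, -95/27)
  row 3: subtract -18×row2 = (0, 0, 0, 43/3)
step 4: normalize row 3 (÷43/3) = (0, 0, 0, 1)
  row 0: subtract -4/9×row3 = (1, 0, 0, 0)
  row 1: subtract -95/27×row3 = (0, 1, 0, 0)
  row 2: subtract 20/27×row3 = (0, 0, 1, 0)

pivot columns: 0, 1, 2, 3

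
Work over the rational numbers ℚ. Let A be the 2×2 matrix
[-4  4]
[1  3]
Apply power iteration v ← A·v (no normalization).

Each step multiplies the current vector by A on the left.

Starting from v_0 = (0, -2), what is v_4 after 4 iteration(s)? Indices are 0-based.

v_4 = (264, -346)

v_0 = (0, -2).
v_1 = A·v_0 = (-8, -6).
v_2 = A·v_1 = (8, -26).
v_3 = A·v_2 = (-136, -70).
v_4 = A·v_3 = (264, -346).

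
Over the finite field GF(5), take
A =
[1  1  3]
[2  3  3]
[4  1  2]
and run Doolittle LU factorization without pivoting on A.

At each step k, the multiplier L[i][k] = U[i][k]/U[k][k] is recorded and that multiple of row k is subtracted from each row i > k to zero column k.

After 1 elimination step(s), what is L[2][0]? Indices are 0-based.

Step 1: pivot at (0,0) is 1.
  row1 ← row1 − (2)·row0  ⇒  L[1][0]=2, U row1=(0, 1, 2)
  row2 ← row2 − (4)·row0  ⇒  L[2][0]=4, U row2=(0, 2, 0)

L[2][0] = 4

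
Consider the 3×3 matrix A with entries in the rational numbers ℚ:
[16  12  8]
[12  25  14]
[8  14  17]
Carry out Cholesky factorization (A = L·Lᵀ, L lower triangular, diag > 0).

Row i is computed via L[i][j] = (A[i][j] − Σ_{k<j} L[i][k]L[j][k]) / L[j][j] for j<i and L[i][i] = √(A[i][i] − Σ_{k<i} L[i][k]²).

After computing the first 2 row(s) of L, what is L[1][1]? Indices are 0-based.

L[1][1] = 4

Step 1: L[0][0] = √(16) = 4.
  L[1][0] = (12) / L[0][0] = 3.
Step 2: L[1][1] = √(16) = 4.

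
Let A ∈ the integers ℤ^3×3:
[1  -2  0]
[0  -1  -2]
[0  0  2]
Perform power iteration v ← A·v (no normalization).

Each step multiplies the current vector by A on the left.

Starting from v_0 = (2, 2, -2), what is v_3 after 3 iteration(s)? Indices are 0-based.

v_0 = (2, 2, -2).
v_1 = A·v_0 = (-2, 2, -4).
v_2 = A·v_1 = (-6, 6, -8).
v_3 = A·v_2 = (-18, 10, -16).

v_3 = (-18, 10, -16)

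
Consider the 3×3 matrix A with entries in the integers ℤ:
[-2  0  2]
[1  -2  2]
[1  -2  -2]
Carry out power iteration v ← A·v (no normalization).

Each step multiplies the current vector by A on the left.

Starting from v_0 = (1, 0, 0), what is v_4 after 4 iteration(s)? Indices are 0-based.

v_4 = (92, 24, -64)

v_0 = (1, 0, 0).
v_1 = A·v_0 = (-2, 1, 1).
v_2 = A·v_1 = (6, -2, -6).
v_3 = A·v_2 = (-24, -2, 22).
v_4 = A·v_3 = (92, 24, -64).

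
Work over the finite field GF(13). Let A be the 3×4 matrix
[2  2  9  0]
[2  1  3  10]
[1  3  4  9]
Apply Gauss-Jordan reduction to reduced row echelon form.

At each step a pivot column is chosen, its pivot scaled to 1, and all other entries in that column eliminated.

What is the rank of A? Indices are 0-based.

rank = 3

pivot(0,0)=2: scale R0 → (1, 1, 11, 0)
  clear (1,0): R1 −= (2)R0 → (0, 12, 7, 10)
  clear (2,0): R2 −= (1)R0 → (0, 2, 6, 9)
pivot(1,1)=12: scale R1 → (0, 1, 6, 3)
  clear (0,1): R0 −= (1)R1 → (1, 0, 5, 10)
  clear (2,1): R2 −= (2)R1 → (0, 0, 7, 3)
pivot(2,2)=7: scale R2 → (0, 0, 1, 6)
  clear (0,2): R0 −= (5)R2 → (1, 0, 0, 6)
  clear (1,2): R1 −= (6)R2 → (0, 1, 0, 6)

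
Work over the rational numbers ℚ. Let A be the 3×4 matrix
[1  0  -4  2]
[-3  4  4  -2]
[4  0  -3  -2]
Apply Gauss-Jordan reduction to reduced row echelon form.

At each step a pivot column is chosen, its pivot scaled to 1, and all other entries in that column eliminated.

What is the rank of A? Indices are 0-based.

rank = 3

pivot(0,0)=1: scale R0 → (1, 0, -4, 2)
  clear (1,0): R1 −= (-3)R0 → (0, 4, -8, 4)
  clear (2,0): R2 −= (4)R0 → (0, 0, 13, -10)
pivot(1,1)=4: scale R1 → (0, 1, -2, 1)
pivot(2,2)=13: scale R2 → (0, 0, 1, -10/13)
  clear (0,2): R0 −= (-4)R2 → (1, 0, 0, -14/13)
  clear (1,2): R1 −= (-2)R2 → (0, 1, 0, -7/13)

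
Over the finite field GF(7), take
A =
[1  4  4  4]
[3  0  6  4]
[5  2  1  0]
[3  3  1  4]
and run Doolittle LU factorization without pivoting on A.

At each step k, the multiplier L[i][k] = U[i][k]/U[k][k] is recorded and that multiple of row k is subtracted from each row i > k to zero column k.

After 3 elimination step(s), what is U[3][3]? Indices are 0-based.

U[3][3] = 6

Step 1: pivot at (0,0) is 1.
  row1 ← row1 − (3)·row0  ⇒  L[1][0]=3, U row1=(0, 2, 1, 6)
  row2 ← row2 − (5)·row0  ⇒  L[2][0]=5, U row2=(0, 3, 2, 1)
  row3 ← row3 − (3)·row0  ⇒  L[3][0]=3, U row3=(0, 5, 3, 6)
Step 2: pivot at (1,1) is 2.
  row2 ← row2 − (5)·row1  ⇒  L[2][1]=5, U row2=(0, 0, 4, 6)
  row3 ← row3 − (6)·row1  ⇒  L[3][1]=6, U row3=(0, 0, 4, 5)
Step 3: pivot at (2,2) is 4.
  row3 ← row3 − (1)·row2  ⇒  L[3][2]=1, U row3=(0, 0, 0, 6)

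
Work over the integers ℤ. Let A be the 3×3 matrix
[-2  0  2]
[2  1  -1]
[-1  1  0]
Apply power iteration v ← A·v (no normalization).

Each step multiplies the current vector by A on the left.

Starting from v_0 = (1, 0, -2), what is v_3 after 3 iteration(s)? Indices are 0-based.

v_0 = (1, 0, -2).
v_1 = A·v_0 = (-6, 4, -1).
v_2 = A·v_1 = (10, -7, 10).
v_3 = A·v_2 = (0, 3, -17).

v_3 = (0, 3, -17)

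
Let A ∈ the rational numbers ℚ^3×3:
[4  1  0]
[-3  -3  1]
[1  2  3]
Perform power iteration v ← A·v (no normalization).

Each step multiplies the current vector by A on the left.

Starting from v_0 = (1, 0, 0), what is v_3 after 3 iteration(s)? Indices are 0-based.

v_3 = (50, -32, 12)

v_0 = (1, 0, 0).
v_1 = A·v_0 = (4, -3, 1).
v_2 = A·v_1 = (13, -2, 1).
v_3 = A·v_2 = (50, -32, 12).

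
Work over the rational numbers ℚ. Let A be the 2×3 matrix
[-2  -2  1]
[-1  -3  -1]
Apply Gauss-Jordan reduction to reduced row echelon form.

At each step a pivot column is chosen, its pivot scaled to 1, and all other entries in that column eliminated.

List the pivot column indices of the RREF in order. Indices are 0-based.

pivot columns: 0, 1

pivot(0,0)=-2: scale R0 → (1, 1, -1/2)
  clear (1,0): R1 −= (-1)R0 → (0, -2, -3/2)
pivot(1,1)=-2: scale R1 → (0, 1, 3/4)
  clear (0,1): R0 −= (1)R1 → (1, 0, -5/4)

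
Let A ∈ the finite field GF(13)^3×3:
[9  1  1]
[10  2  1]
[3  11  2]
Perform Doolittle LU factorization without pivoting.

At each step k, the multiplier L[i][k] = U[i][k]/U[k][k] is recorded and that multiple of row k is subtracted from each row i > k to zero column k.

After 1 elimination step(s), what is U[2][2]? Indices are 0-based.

U[2][2] = 6

k=0: U[0][0]=9
  eliminate (1,0): mult=4, new row 1: (0, 11, 10); set L[1][0]=4
  eliminate (2,0): mult=9, new row 2: (0, 2, 6); set L[2][0]=9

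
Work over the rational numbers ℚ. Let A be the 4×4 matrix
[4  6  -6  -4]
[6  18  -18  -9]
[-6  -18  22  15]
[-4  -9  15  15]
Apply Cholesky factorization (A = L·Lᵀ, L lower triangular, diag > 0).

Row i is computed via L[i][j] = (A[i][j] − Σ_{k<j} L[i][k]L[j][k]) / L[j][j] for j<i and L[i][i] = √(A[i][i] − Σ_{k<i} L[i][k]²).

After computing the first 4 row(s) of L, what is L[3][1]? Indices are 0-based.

Step 1: L[0][0] = √(4) = 2.
  L[1][0] = (6) / L[0][0] = 3.
Step 2: L[1][1] = √(9) = 3.
  L[2][0] = (-6) / L[0][0] = -3.
  L[2][1] = (-9) / L[1][1] = -3.
Step 3: L[2][2] = √(4) = 2.
  L[3][0] = (-4) / L[0][0] = -2.
  L[3][1] = (-3) / L[1][1] = -1.
  L[3][2] = (6) / L[2][2] = 3.
Step 4: L[3][3] = √(1) = 1.

L[3][1] = -1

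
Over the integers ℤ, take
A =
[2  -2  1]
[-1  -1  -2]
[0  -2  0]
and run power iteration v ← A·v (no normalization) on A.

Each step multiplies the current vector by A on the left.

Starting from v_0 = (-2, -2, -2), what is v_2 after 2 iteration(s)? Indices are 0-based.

v_0 = (-2, -2, -2).
v_1 = A·v_0 = (-2, 8, 4).
v_2 = A·v_1 = (-16, -14, -16).

v_2 = (-16, -14, -16)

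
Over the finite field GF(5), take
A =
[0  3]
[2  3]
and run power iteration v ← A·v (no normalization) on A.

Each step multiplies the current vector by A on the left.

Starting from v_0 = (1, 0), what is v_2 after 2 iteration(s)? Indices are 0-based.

v_2 = (1, 1)

v_0 = (1, 0).
v_1 = A·v_0 = (0, 2).
v_2 = A·v_1 = (1, 1).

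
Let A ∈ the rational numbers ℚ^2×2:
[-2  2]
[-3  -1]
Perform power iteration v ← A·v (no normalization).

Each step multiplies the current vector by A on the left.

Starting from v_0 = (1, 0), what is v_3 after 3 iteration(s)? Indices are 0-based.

v_3 = (22, -3)

v_0 = (1, 0).
v_1 = A·v_0 = (-2, -3).
v_2 = A·v_1 = (-2, 9).
v_3 = A·v_2 = (22, -3).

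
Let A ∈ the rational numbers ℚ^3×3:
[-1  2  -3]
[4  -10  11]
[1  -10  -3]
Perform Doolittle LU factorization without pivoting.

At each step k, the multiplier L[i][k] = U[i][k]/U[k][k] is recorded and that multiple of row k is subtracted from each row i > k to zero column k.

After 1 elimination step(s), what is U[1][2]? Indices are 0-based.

U[1][2] = -1

k=0: U[0][0]=-1
  eliminate (1,0): mult=-4, new row 1: (0, -2, -1); set L[1][0]=-4
  eliminate (2,0): mult=-1, new row 2: (0, -8, -6); set L[2][0]=-1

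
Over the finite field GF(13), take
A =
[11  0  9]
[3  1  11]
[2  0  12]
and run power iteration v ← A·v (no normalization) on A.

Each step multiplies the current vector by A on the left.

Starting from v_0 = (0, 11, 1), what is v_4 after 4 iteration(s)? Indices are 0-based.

v_0 = (0, 11, 1).
v_1 = A·v_0 = (9, 9, 12).
v_2 = A·v_1 = (12, 12, 6).
v_3 = A·v_2 = (4, 10, 5).
v_4 = A·v_3 = (11, 12, 3).

v_4 = (11, 12, 3)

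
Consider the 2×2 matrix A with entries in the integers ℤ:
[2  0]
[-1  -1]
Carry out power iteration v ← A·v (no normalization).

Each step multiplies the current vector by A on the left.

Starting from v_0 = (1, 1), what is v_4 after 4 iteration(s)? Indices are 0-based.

v_0 = (1, 1).
v_1 = A·v_0 = (2, -2).
v_2 = A·v_1 = (4, 0).
v_3 = A·v_2 = (8, -4).
v_4 = A·v_3 = (16, -4).

v_4 = (16, -4)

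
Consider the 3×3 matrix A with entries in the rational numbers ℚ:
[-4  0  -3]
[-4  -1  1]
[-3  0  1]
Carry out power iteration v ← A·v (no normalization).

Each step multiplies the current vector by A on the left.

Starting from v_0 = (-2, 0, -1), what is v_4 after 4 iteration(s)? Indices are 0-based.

v_0 = (-2, 0, -1).
v_1 = A·v_0 = (11, 7, 5).
v_2 = A·v_1 = (-59, -46, -28).
v_3 = A·v_2 = (320, 254, 149).
v_4 = A·v_3 = (-1727, -1385, -811).

v_4 = (-1727, -1385, -811)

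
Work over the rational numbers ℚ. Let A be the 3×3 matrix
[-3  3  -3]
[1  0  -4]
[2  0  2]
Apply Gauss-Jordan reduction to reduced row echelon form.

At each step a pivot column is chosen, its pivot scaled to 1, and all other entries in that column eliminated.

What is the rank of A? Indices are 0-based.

[1] R0 /= -3  ⇒  (1, -1, 1)
     R1 -= 1·R0  ⇒  (0, 1, -5)
     R2 -= 2·R0  ⇒  (0, 2, 0)
[2] R1 /= 1  ⇒  (0, 1, -5)
     R0 -= -1·R1  ⇒  (1, 0, -4)
     R2 -= 2·R1  ⇒  (0, 0, 10)
[3] R2 /= 10  ⇒  (0, 0, 1)
     R0 -= -4·R2  ⇒  (1, 0, 0)
     R1 -= -5·R2  ⇒  (0, 1, 0)

rank = 3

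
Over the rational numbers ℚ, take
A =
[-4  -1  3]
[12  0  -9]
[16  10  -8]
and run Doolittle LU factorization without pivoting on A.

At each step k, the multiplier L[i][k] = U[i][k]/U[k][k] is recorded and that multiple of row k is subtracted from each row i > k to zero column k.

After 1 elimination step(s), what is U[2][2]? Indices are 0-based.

U[2][2] = 4

k=0: U[0][0]=-4
  eliminate (1,0): mult=-3, new row 1: (0, -3, 0); set L[1][0]=-3
  eliminate (2,0): mult=-4, new row 2: (0, 6, 4); set L[2][0]=-4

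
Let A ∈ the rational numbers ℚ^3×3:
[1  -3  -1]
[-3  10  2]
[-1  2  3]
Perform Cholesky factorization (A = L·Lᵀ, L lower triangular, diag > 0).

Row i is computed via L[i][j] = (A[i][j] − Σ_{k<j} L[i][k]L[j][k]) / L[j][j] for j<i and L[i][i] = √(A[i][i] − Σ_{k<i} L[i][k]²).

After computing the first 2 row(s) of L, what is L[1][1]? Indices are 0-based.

Step 1: L[0][0] = √(1) = 1.
  L[1][0] = (-3) / L[0][0] = -3.
Step 2: L[1][1] = √(1) = 1.

L[1][1] = 1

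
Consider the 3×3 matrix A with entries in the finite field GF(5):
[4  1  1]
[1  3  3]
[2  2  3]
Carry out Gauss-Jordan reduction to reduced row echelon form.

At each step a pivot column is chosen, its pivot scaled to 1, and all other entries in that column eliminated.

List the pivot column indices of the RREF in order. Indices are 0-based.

pivot columns: 0, 1, 2

step 1: normalize row 0 (÷4) = (1, 4, 4)
  row 1: subtract 1×row0 = (0, 4, 4)
  row 2: subtract 2×row0 = (0, 4, 0)
step 2: normalize row 1 (÷4) = (0, 1, 1)
  row 0: subtract 4×row1 = (1, 0, 0)
  row 2: subtract 4×row1 = (0, 0, 1)
step 3: normalize row 2 (÷1) = (0, 0, 1)
  row 1: subtract 1×row2 = (0, 1, 0)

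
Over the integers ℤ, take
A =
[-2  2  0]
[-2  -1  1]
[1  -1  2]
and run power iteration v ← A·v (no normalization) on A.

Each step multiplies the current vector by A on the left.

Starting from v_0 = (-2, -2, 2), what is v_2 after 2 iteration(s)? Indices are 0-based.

v_2 = (16, -4, 0)

v_0 = (-2, -2, 2).
v_1 = A·v_0 = (0, 8, 4).
v_2 = A·v_1 = (16, -4, 0).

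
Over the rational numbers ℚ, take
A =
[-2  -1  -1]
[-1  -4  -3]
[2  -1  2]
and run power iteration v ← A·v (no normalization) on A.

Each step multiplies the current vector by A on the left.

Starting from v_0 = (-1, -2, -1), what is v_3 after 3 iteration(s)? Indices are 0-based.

v_3 = (93, 226, -5)

v_0 = (-1, -2, -1).
v_1 = A·v_0 = (5, 12, -2).
v_2 = A·v_1 = (-20, -47, -6).
v_3 = A·v_2 = (93, 226, -5).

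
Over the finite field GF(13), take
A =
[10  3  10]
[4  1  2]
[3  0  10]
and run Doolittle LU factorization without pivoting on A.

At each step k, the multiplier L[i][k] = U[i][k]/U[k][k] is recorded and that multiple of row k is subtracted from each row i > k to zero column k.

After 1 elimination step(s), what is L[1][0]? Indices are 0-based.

L[1][0] = 3

k=0: U[0][0]=10
  eliminate (1,0): mult=3, new row 1: (0, 5, 11); set L[1][0]=3
  eliminate (2,0): mult=12, new row 2: (0, 3, 7); set L[2][0]=12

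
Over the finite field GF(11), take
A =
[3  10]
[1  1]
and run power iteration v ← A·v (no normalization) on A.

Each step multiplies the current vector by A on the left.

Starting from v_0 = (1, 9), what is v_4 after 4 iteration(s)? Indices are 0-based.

v_4 = (2, 9)

v_0 = (1, 9).
v_1 = A·v_0 = (5, 10).
v_2 = A·v_1 = (5, 4).
v_3 = A·v_2 = (0, 9).
v_4 = A·v_3 = (2, 9).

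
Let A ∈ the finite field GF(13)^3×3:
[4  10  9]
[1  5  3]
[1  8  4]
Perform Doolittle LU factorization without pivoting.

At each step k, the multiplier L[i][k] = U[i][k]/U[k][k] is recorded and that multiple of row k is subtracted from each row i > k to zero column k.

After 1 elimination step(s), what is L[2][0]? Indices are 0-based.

L[2][0] = 10

k=0: U[0][0]=4
  eliminate (1,0): mult=10, new row 1: (0, 9, 4); set L[1][0]=10
  eliminate (2,0): mult=10, new row 2: (0, 12, 5); set L[2][0]=10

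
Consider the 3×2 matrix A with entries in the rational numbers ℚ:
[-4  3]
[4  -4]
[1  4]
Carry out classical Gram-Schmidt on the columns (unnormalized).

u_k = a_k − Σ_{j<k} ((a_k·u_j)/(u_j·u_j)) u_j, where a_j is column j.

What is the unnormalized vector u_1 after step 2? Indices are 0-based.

Step 1: u_0 = a_0 = (-4, 4, 1).
Step 2: u_1 = a_1 − (-8/11)·u_0 = (1/11, -12/11, 52/11).

u_1 = (1/11, -12/11, 52/11)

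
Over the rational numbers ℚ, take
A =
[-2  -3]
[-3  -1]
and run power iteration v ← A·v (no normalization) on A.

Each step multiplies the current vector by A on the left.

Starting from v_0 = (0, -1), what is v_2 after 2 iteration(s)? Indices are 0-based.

v_0 = (0, -1).
v_1 = A·v_0 = (3, 1).
v_2 = A·v_1 = (-9, -10).

v_2 = (-9, -10)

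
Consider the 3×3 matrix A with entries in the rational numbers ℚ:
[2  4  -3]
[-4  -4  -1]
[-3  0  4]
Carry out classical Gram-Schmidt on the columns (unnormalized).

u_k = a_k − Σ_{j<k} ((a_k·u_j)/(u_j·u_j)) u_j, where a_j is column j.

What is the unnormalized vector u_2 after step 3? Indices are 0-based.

Step 1: u_0 = a_0 = (2, -4, -3).
Step 2: u_1 = a_1 − (24/29)·u_0 = (68/29, -20/29, 72/29).
Step 3: u_2 = a_2 − (-14/29)·u_0 − (13/44)·u_1 = (-30/11, -30/11, 20/11).

u_2 = (-30/11, -30/11, 20/11)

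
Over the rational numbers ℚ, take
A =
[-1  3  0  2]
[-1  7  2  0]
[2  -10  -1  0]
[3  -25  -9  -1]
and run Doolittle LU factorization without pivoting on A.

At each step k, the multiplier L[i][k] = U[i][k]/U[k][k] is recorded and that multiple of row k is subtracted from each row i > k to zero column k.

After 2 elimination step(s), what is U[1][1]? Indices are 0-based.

k=0: U[0][0]=-1
  eliminate (1,0): mult=1, new row 1: (0, 4, 2, -2); set L[1][0]=1
  eliminate (2,0): mult=-2, new row 2: (0, -4, -1, 4); set L[2][0]=-2
  eliminate (3,0): mult=-3, new row 3: (0, -16, -9, 5); set L[3][0]=-3
k=1: U[1][1]=4
  eliminate (2,1): mult=-1, new row 2: (0, 0, 1, 2); set L[2][1]=-1
  eliminate (3,1): mult=-4, new row 3: (0, 0, -1, -3); set L[3][1]=-4

U[1][1] = 4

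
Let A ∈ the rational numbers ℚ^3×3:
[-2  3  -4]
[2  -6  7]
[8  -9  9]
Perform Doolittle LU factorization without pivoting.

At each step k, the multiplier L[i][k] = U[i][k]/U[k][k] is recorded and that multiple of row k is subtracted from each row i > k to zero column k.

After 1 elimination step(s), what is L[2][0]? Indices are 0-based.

k=0: U[0][0]=-2
  eliminate (1,0): mult=-1, new row 1: (0, -3, 3); set L[1][0]=-1
  eliminate (2,0): mult=-4, new row 2: (0, 3, -7); set L[2][0]=-4

L[2][0] = -4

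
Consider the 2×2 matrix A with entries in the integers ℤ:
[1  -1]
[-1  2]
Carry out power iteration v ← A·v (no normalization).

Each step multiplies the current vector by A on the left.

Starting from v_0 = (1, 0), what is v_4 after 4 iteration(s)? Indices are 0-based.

v_0 = (1, 0).
v_1 = A·v_0 = (1, -1).
v_2 = A·v_1 = (2, -3).
v_3 = A·v_2 = (5, -8).
v_4 = A·v_3 = (13, -21).

v_4 = (13, -21)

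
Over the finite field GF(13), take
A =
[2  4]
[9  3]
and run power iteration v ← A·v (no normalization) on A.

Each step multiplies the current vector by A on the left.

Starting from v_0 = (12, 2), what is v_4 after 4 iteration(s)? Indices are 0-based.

v_4 = (3, 10)

v_0 = (12, 2).
v_1 = A·v_0 = (6, 10).
v_2 = A·v_1 = (0, 6).
v_3 = A·v_2 = (11, 5).
v_4 = A·v_3 = (3, 10).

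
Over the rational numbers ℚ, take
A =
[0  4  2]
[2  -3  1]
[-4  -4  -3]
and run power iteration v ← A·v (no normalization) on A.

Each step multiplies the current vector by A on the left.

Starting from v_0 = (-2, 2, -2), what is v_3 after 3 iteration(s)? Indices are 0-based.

v_3 = (228, -208, -98)

v_0 = (-2, 2, -2).
v_1 = A·v_0 = (4, -12, 6).
v_2 = A·v_1 = (-36, 50, 14).
v_3 = A·v_2 = (228, -208, -98).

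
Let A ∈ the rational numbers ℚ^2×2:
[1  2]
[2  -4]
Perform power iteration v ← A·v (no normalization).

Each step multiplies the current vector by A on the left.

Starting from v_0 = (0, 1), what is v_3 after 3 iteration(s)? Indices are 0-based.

v_3 = (34, -92)

v_0 = (0, 1).
v_1 = A·v_0 = (2, -4).
v_2 = A·v_1 = (-6, 20).
v_3 = A·v_2 = (34, -92).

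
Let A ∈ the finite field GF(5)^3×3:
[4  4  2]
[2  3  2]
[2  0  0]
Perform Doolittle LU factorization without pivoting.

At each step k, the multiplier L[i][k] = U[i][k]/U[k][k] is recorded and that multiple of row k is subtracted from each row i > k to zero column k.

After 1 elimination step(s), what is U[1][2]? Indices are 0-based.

U[1][2] = 1

[col 0] pivot 4
  R1 -= 3*R0 → (0, 1, 1)  (L[1][0] := 3)
  R2 -= 3*R0 → (0, 3, 4)  (L[2][0] := 3)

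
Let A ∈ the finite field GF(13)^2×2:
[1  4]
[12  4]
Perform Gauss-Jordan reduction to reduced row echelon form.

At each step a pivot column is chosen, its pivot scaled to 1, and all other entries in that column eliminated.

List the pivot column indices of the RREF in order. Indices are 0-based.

pivot columns: 0, 1

[1] R0 /= 1  ⇒  (1, 4)
     R1 -= 12·R0  ⇒  (0, 8)
[2] R1 /= 8  ⇒  (0, 1)
     R0 -= 4·R1  ⇒  (1, 0)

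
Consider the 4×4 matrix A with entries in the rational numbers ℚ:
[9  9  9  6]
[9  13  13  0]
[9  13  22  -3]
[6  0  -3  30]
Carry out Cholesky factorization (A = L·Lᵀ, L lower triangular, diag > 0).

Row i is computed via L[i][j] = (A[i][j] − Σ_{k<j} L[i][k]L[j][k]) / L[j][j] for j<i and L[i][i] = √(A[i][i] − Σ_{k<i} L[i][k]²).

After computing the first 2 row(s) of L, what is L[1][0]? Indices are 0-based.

L[1][0] = 3

Step 1: L[0][0] = √(9) = 3.
  L[1][0] = (9) / L[0][0] = 3.
Step 2: L[1][1] = √(4) = 2.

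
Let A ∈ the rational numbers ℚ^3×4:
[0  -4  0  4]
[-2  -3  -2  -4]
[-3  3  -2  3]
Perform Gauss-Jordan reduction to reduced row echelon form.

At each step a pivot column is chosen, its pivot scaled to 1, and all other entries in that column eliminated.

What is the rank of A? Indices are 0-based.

[1] R0 <-> R1
[1] R0 /= -2  ⇒  (1, 3/2, 1, 2)
     R2 -= -3·R0  ⇒  (0, 15/2, 1, 9)
[2] R1 /= -4  ⇒  (0, 1, 0, -1)
     R0 -= 3/2·R1  ⇒  (1, 0, 1, 7/2)
     R2 -= 15/2·R1  ⇒  (0, 0, 1, 33/2)
[3] R2 /= 1  ⇒  (0, 0, 1, 33/2)
     R0 -= 1·R2  ⇒  (1, 0, 0, -13)

rank = 3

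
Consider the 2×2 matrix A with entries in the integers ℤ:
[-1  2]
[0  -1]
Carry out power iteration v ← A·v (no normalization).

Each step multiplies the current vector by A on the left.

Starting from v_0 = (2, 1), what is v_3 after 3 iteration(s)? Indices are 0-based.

v_3 = (4, -1)

v_0 = (2, 1).
v_1 = A·v_0 = (0, -1).
v_2 = A·v_1 = (-2, 1).
v_3 = A·v_2 = (4, -1).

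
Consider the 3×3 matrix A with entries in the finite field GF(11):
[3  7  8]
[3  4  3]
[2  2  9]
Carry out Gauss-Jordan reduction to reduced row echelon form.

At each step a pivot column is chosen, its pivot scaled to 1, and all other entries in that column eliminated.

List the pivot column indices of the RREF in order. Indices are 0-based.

pivot columns: 0, 1, 2

[1] R0 /= 3  ⇒  (1, 6, 10)
     R1 -= 3·R0  ⇒  (0, 8, 6)
     R2 -= 2·R0  ⇒  (0, 1, 0)
[2] R1 /= 8  ⇒  (0, 1, 9)
     R0 -= 6·R1  ⇒  (1, 0, 0)
     R2 -= 1·R1  ⇒  (0, 0, 2)
[3] R2 /= 2  ⇒  (0, 0, 1)
     R1 -= 9·R2  ⇒  (0, 1, 0)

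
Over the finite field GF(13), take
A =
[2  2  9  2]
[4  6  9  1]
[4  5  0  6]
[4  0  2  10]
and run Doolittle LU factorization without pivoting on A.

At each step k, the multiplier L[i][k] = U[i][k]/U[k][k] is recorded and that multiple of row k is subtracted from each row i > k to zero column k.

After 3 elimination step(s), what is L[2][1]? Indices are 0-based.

[col 0] pivot 2
  R1 -= 2*R0 → (0, 2, 4, 10)  (L[1][0] := 2)
  R2 -= 2*R0 → (0, 1, 8, 2)  (L[2][0] := 2)
  R3 -= 2*R0 → (0, 9, 10, 6)  (L[3][0] := 2)
[col 1] pivot 2
  R2 -= 7*R1 → (0, 0, 6, 10)  (L[2][1] := 7)
  R3 -= 11*R1 → (0, 0, 5, 0)  (L[3][1] := 11)
[col 2] pivot 6
  R3 -= 3*R2 → (0, 0, 0, 9)  (L[3][2] := 3)

L[2][1] = 7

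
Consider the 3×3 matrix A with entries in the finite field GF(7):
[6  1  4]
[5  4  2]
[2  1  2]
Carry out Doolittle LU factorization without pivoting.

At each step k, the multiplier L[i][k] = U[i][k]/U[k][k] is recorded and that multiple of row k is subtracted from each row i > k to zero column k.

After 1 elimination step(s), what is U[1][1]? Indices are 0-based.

Step 1: pivot at (0,0) is 6.
  row1 ← row1 − (2)·row0  ⇒  L[1][0]=2, U row1=(0, 2, 1)
  row2 ← row2 − (5)·row0  ⇒  L[2][0]=5, U row2=(0, 3, 3)

U[1][1] = 2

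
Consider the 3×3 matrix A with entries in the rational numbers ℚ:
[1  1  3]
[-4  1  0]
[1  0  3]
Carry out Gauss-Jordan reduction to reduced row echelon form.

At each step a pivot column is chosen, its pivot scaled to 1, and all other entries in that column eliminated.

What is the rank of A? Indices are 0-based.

step 1: normalize row 0 (÷1) = (1, 1, 3)
  row 1: subtract -4×row0 = (0, 5, 12)
  row 2: subtract 1×row0 = (0, -1, 0)
step 2: normalize row 1 (÷5) = (0, 1, 12/5)
  row 0: subtract 1×row1 = (1, 0, 3/5)
  row 2: subtract -1×row1 = (0, 0, 12/5)
step 3: normalize row 2 (÷12/5) = (0, 0, 1)
  row 0: subtract 3/5×row2 = (1, 0, 0)
  row 1: subtract 12/5×row2 = (0, 1, 0)

rank = 3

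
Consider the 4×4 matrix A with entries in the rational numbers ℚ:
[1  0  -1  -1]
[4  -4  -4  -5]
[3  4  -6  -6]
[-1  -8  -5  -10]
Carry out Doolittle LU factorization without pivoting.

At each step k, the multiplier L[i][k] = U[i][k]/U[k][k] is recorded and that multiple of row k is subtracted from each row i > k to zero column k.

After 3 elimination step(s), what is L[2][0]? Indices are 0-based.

L[2][0] = 3

[col 0] pivot 1
  R1 -= 4*R0 → (0, -4, 0, -1)  (L[1][0] := 4)
  R2 -= 3*R0 → (0, 4, -3, -3)  (L[2][0] := 3)
  R3 -= -1*R0 → (0, -8, -6, -11)  (L[3][0] := -1)
[col 1] pivot -4
  R2 -= -1*R1 → (0, 0, -3, -4)  (L[2][1] := -1)
  R3 -= 2*R1 → (0, 0, -6, -9)  (L[3][1] := 2)
[col 2] pivot -3
  R3 -= 2*R2 → (0, 0, 0, -1)  (L[3][2] := 2)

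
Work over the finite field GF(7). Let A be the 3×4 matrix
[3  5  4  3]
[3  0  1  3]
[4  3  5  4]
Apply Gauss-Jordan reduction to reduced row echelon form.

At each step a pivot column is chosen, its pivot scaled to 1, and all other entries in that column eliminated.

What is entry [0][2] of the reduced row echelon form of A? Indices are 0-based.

[1] R0 /= 3  ⇒  (1, 4, 6, 1)
     R1 -= 3·R0  ⇒  (0, 2, 4, 0)
     R2 -= 4·R0  ⇒  (0, 1, 2, 0)
[2] R1 /= 2  ⇒  (0, 1, 2, 0)
     R0 -= 4·R1  ⇒  (1, 0, 5, 1)
     R2 -= 1·R1  ⇒  (0, 0, 0, 0)
column 2 empty below row 2
column 3 empty below row 2

M[0][2] = 5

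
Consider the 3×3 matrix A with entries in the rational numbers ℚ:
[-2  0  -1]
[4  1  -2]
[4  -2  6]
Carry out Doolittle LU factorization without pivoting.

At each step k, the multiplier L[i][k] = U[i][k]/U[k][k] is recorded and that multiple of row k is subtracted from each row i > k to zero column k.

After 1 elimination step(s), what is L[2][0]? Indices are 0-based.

L[2][0] = -2

Step 1: pivot at (0,0) is -2.
  row1 ← row1 − (-2)·row0  ⇒  L[1][0]=-2, U row1=(0, 1, -4)
  row2 ← row2 − (-2)·row0  ⇒  L[2][0]=-2, U row2=(0, -2, 4)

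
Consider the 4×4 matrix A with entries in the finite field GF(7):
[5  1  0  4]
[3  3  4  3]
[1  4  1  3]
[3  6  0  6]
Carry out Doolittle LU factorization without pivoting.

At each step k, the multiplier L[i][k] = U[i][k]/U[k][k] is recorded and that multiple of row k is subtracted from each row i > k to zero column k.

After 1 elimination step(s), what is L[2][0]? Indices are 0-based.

L[2][0] = 3

k=0: U[0][0]=5
  eliminate (1,0): mult=2, new row 1: (0, 1, 4, 2); set L[1][0]=2
  eliminate (2,0): mult=3, new row 2: (0, 1, 1, 5); set L[2][0]=3
  eliminate (3,0): mult=2, new row 3: (0, 4, 0, 5); set L[3][0]=2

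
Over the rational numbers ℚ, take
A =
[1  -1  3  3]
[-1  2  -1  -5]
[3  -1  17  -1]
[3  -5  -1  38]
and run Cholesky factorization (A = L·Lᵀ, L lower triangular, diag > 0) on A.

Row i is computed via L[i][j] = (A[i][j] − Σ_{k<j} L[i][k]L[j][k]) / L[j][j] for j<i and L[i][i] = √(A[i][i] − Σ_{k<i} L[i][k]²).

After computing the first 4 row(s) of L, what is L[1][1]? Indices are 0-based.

Step 1: L[0][0] = √(1) = 1.
  L[1][0] = (-1) / L[0][0] = -1.
Step 2: L[1][1] = √(1) = 1.
  L[2][0] = (3) / L[0][0] = 3.
  L[2][1] = (2) / L[1][1] = 2.
Step 3: L[2][2] = √(4) = 2.
  L[3][0] = (3) / L[0][0] = 3.
  L[3][1] = (-2) / L[1][1] = -2.
  L[3][2] = (-6) / L[2][2] = -3.
Step 4: L[3][3] = √(16) = 4.

L[1][1] = 1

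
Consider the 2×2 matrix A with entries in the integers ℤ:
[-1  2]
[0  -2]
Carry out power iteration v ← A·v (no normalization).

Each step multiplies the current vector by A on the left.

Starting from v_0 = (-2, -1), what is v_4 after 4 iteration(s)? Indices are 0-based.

v_0 = (-2, -1).
v_1 = A·v_0 = (0, 2).
v_2 = A·v_1 = (4, -4).
v_3 = A·v_2 = (-12, 8).
v_4 = A·v_3 = (28, -16).

v_4 = (28, -16)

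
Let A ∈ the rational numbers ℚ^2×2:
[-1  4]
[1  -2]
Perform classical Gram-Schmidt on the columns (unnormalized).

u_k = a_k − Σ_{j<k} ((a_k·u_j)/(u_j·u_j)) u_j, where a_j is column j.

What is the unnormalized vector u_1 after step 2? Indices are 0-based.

u_1 = (1, 1)

Step 1: u_0 = a_0 = (-1, 1).
Step 2: u_1 = a_1 − (-3)·u_0 = (1, 1).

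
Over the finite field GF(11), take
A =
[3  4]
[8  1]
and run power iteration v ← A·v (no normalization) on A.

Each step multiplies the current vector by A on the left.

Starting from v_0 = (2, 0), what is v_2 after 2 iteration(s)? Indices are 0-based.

v_0 = (2, 0).
v_1 = A·v_0 = (6, 5).
v_2 = A·v_1 = (5, 9).

v_2 = (5, 9)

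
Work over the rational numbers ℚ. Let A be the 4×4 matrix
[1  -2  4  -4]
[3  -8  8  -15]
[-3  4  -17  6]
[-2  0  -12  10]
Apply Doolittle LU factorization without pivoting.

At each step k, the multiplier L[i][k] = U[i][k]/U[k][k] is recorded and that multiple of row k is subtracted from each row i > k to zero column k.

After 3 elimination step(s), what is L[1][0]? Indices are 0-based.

L[1][0] = 3

Step 1: pivot at (0,0) is 1.
  row1 ← row1 − (3)·row0  ⇒  L[1][0]=3, U row1=(0, -2, -4, -3)
  row2 ← row2 − (-3)·row0  ⇒  L[2][0]=-3, U row2=(0, -2, -5, -6)
  row3 ← row3 − (-2)·row0  ⇒  L[3][0]=-2, U row3=(0, -4, -4, 2)
Step 2: pivot at (1,1) is -2.
  row2 ← row2 − (1)·row1  ⇒  L[2][1]=1, U row2=(0, 0, -1, -3)
  row3 ← row3 − (2)·row1  ⇒  L[3][1]=2, U row3=(0, 0, 4, 8)
Step 3: pivot at (2,2) is -1.
  row3 ← row3 − (-4)·row2  ⇒  L[3][2]=-4, U row3=(0, 0, 0, -4)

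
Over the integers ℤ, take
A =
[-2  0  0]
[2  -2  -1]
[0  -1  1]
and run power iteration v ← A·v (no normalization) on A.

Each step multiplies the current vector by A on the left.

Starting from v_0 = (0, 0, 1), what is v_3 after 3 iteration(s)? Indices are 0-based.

v_0 = (0, 0, 1).
v_1 = A·v_0 = (0, -1, 1).
v_2 = A·v_1 = (0, 1, 2).
v_3 = A·v_2 = (0, -4, 1).

v_3 = (0, -4, 1)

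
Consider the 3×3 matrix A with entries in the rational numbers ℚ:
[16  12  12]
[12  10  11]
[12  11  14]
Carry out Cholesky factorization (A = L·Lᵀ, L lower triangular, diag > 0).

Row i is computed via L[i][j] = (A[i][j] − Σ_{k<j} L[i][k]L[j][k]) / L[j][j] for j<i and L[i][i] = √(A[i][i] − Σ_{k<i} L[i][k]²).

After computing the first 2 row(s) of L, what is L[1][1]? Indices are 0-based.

L[1][1] = 1

Step 1: L[0][0] = √(16) = 4.
  L[1][0] = (12) / L[0][0] = 3.
Step 2: L[1][1] = √(1) = 1.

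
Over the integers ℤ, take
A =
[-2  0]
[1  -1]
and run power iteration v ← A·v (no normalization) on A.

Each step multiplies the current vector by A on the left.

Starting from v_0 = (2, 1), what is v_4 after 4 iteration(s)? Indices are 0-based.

v_0 = (2, 1).
v_1 = A·v_0 = (-4, 1).
v_2 = A·v_1 = (8, -5).
v_3 = A·v_2 = (-16, 13).
v_4 = A·v_3 = (32, -29).

v_4 = (32, -29)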